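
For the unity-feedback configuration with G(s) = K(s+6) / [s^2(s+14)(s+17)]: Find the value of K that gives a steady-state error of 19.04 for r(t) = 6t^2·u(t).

System type = 2 (two poles at s=0).
K_a = lim_{s→0} s^2·G(s) = K·6 / (14·17) = (3/119)·K.
e_ss = 12/K_a = 19.04 ⇒ K_a = 75/119 ⇒ K = (75/119)/(3/119) = 25.

25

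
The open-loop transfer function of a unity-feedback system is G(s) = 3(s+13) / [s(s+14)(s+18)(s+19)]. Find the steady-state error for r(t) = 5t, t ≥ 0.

7980/13

System type = 1 (one pole at s=0).
K_v = lim_{s→0} s·G(s) = 3·13 / (14·18·19) = 13/1596.
e_ss = 5/K_v = 5/(13/1596) = 7980/13.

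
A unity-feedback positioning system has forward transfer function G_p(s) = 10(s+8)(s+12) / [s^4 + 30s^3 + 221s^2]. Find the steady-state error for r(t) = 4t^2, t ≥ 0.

221/120

The denominator has no term below 221s^2 — 2 poles at s=0, type 2.
K_a = lim_{s→0} s^2·G_p(s) = 10·8·12 / 221 = 960/221.
r(t) = 4t^2 gives R(s) = 8/s^3.
e_ss = 8/K_a = 8/(960/221) = 221/120.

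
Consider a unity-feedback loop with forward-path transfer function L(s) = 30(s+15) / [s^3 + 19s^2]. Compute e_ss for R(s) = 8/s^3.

Factoring s^2 from the denominator leaves a polynomial with constant term 19, so the system is type 2.
K_a = lim_{s→0} s^2·L(s) = 30·15 / 19 = 450/19.
r(t) = 4t^2 gives R(s) = 8/s^3.
e_ss = 8/K_a = 8/(450/19) = 76/225.

76/225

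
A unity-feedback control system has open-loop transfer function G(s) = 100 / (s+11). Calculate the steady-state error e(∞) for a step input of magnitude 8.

The open loop has no poles at the origin → type 0 system.
K_p = lim_{s→0} G(s) = 100 / (11) = 100/11.
e_ss = 8/(1 + K_p) = 8/(111/11) = 88/111.

88/111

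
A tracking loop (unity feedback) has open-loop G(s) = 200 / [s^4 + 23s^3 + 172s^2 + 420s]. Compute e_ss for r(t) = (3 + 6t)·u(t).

Factoring s from the denominator leaves a polynomial with constant term 420, so the system is type 1. Taking each input component in turn:
  • 3: tracked with zero error.
  • 6t: e_ss = 6/K_v with K_v=10/21 → 12.6.
Total e_ss = 12.6.

12.6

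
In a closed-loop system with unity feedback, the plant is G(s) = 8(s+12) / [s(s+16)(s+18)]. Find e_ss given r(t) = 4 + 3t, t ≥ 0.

9

System type = 1 (one pole at s=0). Taking each input component in turn:
  • 4: tracked with zero error.
  • 3t: e_ss = 3/K_v with K_v=1/3 → 9.
Total e_ss = 9.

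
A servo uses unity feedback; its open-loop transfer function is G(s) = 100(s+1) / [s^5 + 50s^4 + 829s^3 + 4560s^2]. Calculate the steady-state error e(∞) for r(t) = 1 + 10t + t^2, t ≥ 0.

91.2

Lowest-order denominator term is 4560s^2, so the open loop has 2 poles at the origin → type 2 system. Taking each input component in turn:
  • 1: tracked with zero error.
  • 10t: tracked with zero error.
  • t^2: e_ss = 2/K_a with K_a=5/228 → 91.2.
Total e_ss = 91.2.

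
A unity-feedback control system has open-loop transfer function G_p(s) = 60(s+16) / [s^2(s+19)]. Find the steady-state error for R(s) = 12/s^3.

0.2375

G_p(s) has two factors of s in the denominator, so the system is type 2.
K_a = lim_{s→0} s^2·G_p(s) = 60·16 / (19) = 960/19.
r(t) = 6t^2 gives R(s) = 12/s^3.
e_ss = 12/K_a = 12/(960/19) = 0.2375.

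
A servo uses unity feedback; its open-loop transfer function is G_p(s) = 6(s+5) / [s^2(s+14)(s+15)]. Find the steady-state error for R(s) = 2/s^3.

14

The open loop has two poles at the origin → type 2 system.
K_a = lim_{s→0} s^2·G_p(s) = 6·5 / (14·15) = 1/7.
r(t) = t^2 gives R(s) = 2/s^3.
e_ss = 2/K_a = 2/(1/7) = 14.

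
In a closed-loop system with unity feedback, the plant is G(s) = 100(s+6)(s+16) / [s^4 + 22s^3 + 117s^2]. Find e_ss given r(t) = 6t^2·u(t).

117/800

The denominator has no term below 117s^2 — 2 poles at s=0, type 2.
K_a = lim_{s→0} s^2·G(s) = 100·6·16 / 117 = 3200/39.
r(t) = 6t^2 gives R(s) = 12/s^3.
e_ss = 12/K_a = 12/(3200/39) = 117/800.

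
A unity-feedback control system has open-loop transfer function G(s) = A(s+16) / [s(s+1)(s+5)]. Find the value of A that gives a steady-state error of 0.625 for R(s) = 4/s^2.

2

System type = 1 (one pole at s=0).
K_v = lim_{s→0} s·G(s) = A·16 / (1·5) = 3.2·A.
e_ss = 4/K_v = 0.625 ⇒ K_v = 6.4 ⇒ A = 6.4/3.2 = 2.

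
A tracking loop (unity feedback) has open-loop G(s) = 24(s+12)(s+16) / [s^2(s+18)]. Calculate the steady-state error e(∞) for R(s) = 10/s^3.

5/128

Two free integrators in G(s): this is a type 2 system.
K_a = lim_{s→0} s^2·G(s) = 24·12·16 / (18) = 256.
r(t) = 5t^2 gives R(s) = 10/s^3.
e_ss = 10/K_a = 10/256 = 5/128.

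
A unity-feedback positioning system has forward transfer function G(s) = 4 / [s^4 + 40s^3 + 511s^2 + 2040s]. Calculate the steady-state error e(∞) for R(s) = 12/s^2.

6120

The denominator has no term below 2040s — 1 pole at s=0, type 1.
K_v = lim_{s→0} s·G(s) = 4 / 2040 = 1/510.
e_ss = 12/K_v = 12/(1/510) = 6120.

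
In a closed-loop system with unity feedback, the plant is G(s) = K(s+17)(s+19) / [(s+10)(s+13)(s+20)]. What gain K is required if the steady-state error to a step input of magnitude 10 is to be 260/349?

System type = 0 (no poles at s=0).
K_p = lim_{s→0} G(s) = K·17·19 / (10·13·20) = (323/2600)·K.
e_ss = 10/(1 + K_p) = 260/349 ⇒ 1 + (323/2600)·K = 349/26 ⇒ K = 100.

100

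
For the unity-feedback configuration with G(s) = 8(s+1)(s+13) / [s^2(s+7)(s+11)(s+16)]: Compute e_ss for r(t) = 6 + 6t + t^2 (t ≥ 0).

308/13

System type = 2 (two poles at s=0). Taking each input component in turn:
  • 6: tracked with zero error.
  • 6t: tracked with zero error.
  • t^2: e_ss = 2/K_a with K_a=13/154 → 308/13.
Total e_ss = 308/13.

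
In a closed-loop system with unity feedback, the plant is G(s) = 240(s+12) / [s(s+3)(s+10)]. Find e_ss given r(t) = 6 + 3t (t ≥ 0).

One free integrator in G(s): this is a type 1 system. Taking each input component in turn:
  • 6: tracked with zero error.
  • 3t: e_ss = 3/K_v with K_v=96 → 1/32.
Total e_ss = 1/32.

1/32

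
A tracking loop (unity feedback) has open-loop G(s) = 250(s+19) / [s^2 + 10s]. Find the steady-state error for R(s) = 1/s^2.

Factoring s from the denominator leaves a polynomial with constant term 10, so the system is type 1.
K_v = lim_{s→0} s·G(s) = 250·19 / 10 = 475.
e_ss = 1/K_v = 1/475.

1/475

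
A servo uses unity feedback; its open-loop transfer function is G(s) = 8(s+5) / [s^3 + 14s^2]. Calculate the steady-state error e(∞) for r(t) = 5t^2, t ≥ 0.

3.5

Factoring s^2 from the denominator leaves a polynomial with constant term 14, so the system is type 2.
K_a = lim_{s→0} s^2·G(s) = 8·5 / 14 = 20/7.
r(t) = 5t^2 gives R(s) = 10/s^3.
e_ss = 10/K_a = 10/(20/7) = 3.5.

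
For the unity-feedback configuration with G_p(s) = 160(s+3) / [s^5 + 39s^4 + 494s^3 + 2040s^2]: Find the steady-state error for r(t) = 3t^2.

25.5

The denominator has no term below 2040s^2 — 2 poles at s=0, type 2.
K_a = lim_{s→0} s^2·G_p(s) = 160·3 / 2040 = 4/17.
r(t) = 3t^2 gives R(s) = 6/s^3.
e_ss = 6/K_a = 6/(4/17) = 25.5.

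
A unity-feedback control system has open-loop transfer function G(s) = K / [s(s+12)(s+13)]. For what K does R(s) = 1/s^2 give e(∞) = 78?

One free integrator in G(s): this is a type 1 system.
K_v = lim_{s→0} s·G(s) = K / (12·13) = (1/156)·K.
e_ss = 1/K_v = 78 ⇒ K_v = 1/78 ⇒ K = (1/78)/(1/156) = 2.

2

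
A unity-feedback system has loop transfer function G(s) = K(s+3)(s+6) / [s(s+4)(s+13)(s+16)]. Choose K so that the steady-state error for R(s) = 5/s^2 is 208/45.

The open loop has one pole at the origin → type 1 system.
K_v = lim_{s→0} s·G(s) = K·3·6 / (4·13·16) = (9/416)·K.
e_ss = 5/K_v = 208/45 ⇒ K_v = 225/208 ⇒ K = (225/208)/(9/416) = 50.

50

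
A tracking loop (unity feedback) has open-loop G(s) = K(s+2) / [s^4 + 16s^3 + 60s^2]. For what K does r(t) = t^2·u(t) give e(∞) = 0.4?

150

Lowest-order denominator term is 60s^2, so the open loop has 2 poles at the origin → type 2 system.
K_a = lim_{s→0} s^2·G(s) = K·2 / 60 = (1/30)·K.
e_ss = 2/K_a = 0.4 ⇒ K_a = 5 ⇒ K = 5/(1/30) = 150.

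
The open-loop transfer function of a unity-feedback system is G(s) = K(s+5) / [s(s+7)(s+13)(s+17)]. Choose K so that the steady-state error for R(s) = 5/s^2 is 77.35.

G(s) has one factor of s in the denominator, so the system is type 1.
K_v = lim_{s→0} s·G(s) = K·5 / (7·13·17) = (5/1547)·K.
e_ss = 5/K_v = 77.35 ⇒ K_v = 100/1547 ⇒ K = (100/1547)/(5/1547) = 20.

20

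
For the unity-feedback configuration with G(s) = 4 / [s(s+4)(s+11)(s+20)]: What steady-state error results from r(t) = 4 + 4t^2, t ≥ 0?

infinity

The open loop has one pole at the origin → type 1 system. Treating each term separately:
  • 4: tracked with zero error.
  • 4t^2: a type-1 system cannot track it, e_ss → ∞.
The unbounded component dominates.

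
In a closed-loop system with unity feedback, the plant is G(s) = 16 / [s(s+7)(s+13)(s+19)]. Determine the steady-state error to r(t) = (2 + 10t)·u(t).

One free integrator in G(s): this is a type 1 system. By superposition:
  • 2: tracked with zero error.
  • 10t: e_ss = 10/K_v with K_v=16/1729 → 1080.625.
Total e_ss = 1080.625.

1080.625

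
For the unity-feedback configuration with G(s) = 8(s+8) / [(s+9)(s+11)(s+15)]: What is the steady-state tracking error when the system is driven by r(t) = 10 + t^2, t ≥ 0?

The open loop has no poles at the origin → type 0 system. Treating each term separately:
  • 10: e_ss = 10/(1+K_p) with K_p=64/1485 → 14850/1549.
  • t^2: a type-0 system cannot track it, e_ss → ∞.
The unbounded component dominates.

infinity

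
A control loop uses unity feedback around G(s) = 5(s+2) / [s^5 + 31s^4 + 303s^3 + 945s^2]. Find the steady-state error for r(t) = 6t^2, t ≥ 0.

Factoring s^2 from the denominator leaves a polynomial with constant term 945, so the system is type 2.
K_a = lim_{s→0} s^2·G(s) = 5·2 / 945 = 2/189.
r(t) = 6t^2 gives R(s) = 12/s^3.
e_ss = 12/K_a = 12/(2/189) = 1134.

1134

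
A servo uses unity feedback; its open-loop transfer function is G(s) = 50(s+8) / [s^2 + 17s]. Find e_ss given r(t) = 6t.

0.255

Lowest-order denominator term is 17s, so the open loop has 1 pole at the origin → type 1 system.
K_v = lim_{s→0} s·G(s) = 50·8 / 17 = 400/17.
e_ss = 6/K_v = 6/(400/17) = 0.255.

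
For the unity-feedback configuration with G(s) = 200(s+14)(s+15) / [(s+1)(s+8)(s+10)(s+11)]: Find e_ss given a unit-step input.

11/536

The open loop has no poles at the origin → type 0 system.
K_p = lim_{s→0} G(s) = 200·14·15 / (1·8·10·11) = 525/11.
e_ss = 1/(1 + K_p) = 1/(536/11) = 11/536.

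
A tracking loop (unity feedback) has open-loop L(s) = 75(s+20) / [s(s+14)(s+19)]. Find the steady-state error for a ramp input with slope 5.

133/150

The open loop has one pole at the origin → type 1 system.
K_v = lim_{s→0} s·L(s) = 75·20 / (14·19) = 750/133.
e_ss = 5/K_v = 5/(750/133) = 133/150.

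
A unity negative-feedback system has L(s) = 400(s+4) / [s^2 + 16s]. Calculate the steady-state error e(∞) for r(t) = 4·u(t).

Factoring s from the denominator leaves a polynomial with constant term 16, so the system is type 1.
K_p = ∞ for a type-1 system; e_ss to a step is zero.

0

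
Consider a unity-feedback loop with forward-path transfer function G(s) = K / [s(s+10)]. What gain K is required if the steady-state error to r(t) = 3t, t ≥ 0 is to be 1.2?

25

One free integrator in G(s): this is a type 1 system.
K_v = lim_{s→0} s·G(s) = K / (10) = 0.1·K.
e_ss = 3/K_v = 1.2 ⇒ K_v = 2.5 ⇒ K = 2.5/0.1 = 25.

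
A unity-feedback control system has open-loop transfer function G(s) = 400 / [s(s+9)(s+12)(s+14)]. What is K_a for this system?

System type = 1 (one pole at s=0).
K_a = lim_{s→0} s^2·G(s) = 0 (the extra factor of s kills the finite limit).

0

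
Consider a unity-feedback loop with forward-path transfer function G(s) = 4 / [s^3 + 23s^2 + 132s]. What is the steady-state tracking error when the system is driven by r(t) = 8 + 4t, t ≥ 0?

132

Factoring s from the denominator leaves a polynomial with constant term 132, so the system is type 1. Treating each term separately:
  • 8: tracked with zero error.
  • 4t: e_ss = 4/K_v with K_v=1/33 → 132.
Total e_ss = 132.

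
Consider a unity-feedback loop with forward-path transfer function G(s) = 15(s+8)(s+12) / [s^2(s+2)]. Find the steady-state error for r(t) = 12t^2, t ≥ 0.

System type = 2 (two poles at s=0).
K_a = lim_{s→0} s^2·G(s) = 15·8·12 / (2) = 720.
r(t) = 12t^2 gives R(s) = 24/s^3.
e_ss = 24/K_a = 24/720 = 1/30.

1/30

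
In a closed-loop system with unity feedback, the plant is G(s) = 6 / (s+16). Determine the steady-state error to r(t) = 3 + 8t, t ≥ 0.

G(s) has no factors of s in the denominator, so the system is type 0. By superposition:
  • 3: e_ss = 3/(1+K_p) with K_p=0.375 → 24/11.
  • 8t: a type-0 system cannot track it, e_ss → ∞.
The unbounded component dominates.

infinity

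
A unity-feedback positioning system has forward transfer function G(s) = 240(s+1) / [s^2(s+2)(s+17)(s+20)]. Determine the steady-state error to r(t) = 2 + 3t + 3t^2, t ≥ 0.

17

G(s) has two factors of s in the denominator, so the system is type 2. Treating each term separately:
  • 2: tracked with zero error.
  • 3t: tracked with zero error.
  • 3t^2: e_ss = 6/K_a with K_a=6/17 → 17.
Total e_ss = 17.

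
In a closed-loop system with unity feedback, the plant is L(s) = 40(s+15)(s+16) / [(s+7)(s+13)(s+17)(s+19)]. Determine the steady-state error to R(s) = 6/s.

176358/38993

The open loop has no poles at the origin → type 0 system.
K_p = lim_{s→0} L(s) = 40·15·16 / (7·13·17·19) = 9600/29393.
e_ss = 6/(1 + K_p) = 6/(38993/29393) = 176358/38993.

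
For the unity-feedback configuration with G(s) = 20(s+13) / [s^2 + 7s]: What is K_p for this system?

K_p = lim_{s→0} G(s); with 1 pole at the origin the limit diverges, so K_p = ∞.

infinity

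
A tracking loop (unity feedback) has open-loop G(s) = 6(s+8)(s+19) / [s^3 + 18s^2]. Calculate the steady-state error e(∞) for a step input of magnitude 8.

0

Factoring s^2 from the denominator leaves a polynomial with constant term 18, so the system is type 2.
A type-2 system has K_p = ∞, so it tracks a step input with zero steady-state error.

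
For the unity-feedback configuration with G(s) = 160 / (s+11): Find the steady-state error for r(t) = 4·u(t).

No free integrators in G(s): this is a type 0 system.
K_p = lim_{s→0} G(s) = 160 / (11) = 160/11.
e_ss = 4/(1 + K_p) = 4/(171/11) = 44/171.

44/171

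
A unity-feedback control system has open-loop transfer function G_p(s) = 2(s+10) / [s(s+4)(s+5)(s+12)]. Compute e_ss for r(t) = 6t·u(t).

72

G_p(s) has one factor of s in the denominator, so the system is type 1.
K_v = lim_{s→0} s·G_p(s) = 2·10 / (4·5·12) = 1/12.
e_ss = 6/K_v = 6/(1/12) = 72.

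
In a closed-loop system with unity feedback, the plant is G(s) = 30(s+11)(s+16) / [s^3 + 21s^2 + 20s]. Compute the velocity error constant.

264

The denominator has no term below 20s — 1 pole at s=0, type 1.
K_v = lim_{s→0} s·G(s) = 30·11·16 / 20 = 264.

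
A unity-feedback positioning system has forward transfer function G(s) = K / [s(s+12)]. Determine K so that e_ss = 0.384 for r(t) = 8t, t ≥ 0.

250

One free integrator in G(s): this is a type 1 system.
K_v = lim_{s→0} s·G(s) = K / (12) = (1/12)·K.
e_ss = 8/K_v = 0.384 ⇒ K_v = 125/6 ⇒ K = (125/6)/(1/12) = 250.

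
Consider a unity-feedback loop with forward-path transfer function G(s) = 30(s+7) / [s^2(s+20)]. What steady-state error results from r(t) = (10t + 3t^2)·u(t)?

4/7

Two free integrators in G(s): this is a type 2 system. Taking each input component in turn:
  • 10t: tracked with zero error.
  • 3t^2: e_ss = 6/K_a with K_a=10.5 → 4/7.
Total e_ss = 4/7.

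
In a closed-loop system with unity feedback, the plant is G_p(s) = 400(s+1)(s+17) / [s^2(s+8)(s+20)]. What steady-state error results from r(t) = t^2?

G_p(s) has two factors of s in the denominator, so the system is type 2.
K_a = lim_{s→0} s^2·G_p(s) = 400·1·17 / (8·20) = 42.5.
r(t) = t^2 gives R(s) = 2/s^3.
e_ss = 2/K_a = 2/42.5 = 4/85.

4/85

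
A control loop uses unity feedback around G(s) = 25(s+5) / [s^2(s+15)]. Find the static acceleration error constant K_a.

System type = 2 (two poles at s=0).
K_a = lim_{s→0} s^2·G(s) = 25·5 / (15) = 25/3.

25/3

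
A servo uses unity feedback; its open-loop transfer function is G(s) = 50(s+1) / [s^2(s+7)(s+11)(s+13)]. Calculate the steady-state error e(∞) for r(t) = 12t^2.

480.48

System type = 2 (two poles at s=0).
K_a = lim_{s→0} s^2·G(s) = 50·1 / (7·11·13) = 50/1001.
r(t) = 12t^2 gives R(s) = 24/s^3.
e_ss = 24/K_a = 24/(50/1001) = 480.48.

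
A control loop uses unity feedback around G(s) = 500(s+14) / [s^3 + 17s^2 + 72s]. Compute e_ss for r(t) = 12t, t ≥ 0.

Lowest-order denominator term is 72s, so the open loop has 1 pole at the origin → type 1 system.
K_v = lim_{s→0} s·G(s) = 500·14 / 72 = 875/9.
e_ss = 12/K_v = 12/(875/9) = 108/875.

108/875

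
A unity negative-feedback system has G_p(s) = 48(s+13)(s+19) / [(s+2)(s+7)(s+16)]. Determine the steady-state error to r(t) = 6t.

No free integrators in G_p(s): this is a type 0 system.
For a type-0 system K_v = 0, so e_ss to a ramp input is unbounded.

infinity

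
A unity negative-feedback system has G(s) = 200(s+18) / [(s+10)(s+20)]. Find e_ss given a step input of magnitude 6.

The open loop has no poles at the origin → type 0 system.
K_p = lim_{s→0} G(s) = 200·18 / (10·20) = 18.
e_ss = 6/(1 + K_p) = 6/19.

6/19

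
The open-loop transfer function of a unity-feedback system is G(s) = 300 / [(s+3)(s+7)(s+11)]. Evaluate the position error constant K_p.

100/77

System type = 0 (no poles at s=0).
K_p = lim_{s→0} G(s) = 300 / (3·7·11) = 100/77.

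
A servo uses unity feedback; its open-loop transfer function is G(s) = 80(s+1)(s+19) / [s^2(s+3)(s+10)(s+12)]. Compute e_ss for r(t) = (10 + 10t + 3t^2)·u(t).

27/19

Two free integrators in G(s): this is a type 2 system. Treating each term separately:
  • 10: tracked with zero error.
  • 10t: tracked with zero error.
  • 3t^2: e_ss = 6/K_a with K_a=38/9 → 27/19.
Total e_ss = 27/19.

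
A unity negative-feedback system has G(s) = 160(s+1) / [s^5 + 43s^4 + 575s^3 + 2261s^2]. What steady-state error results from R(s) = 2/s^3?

Lowest-order denominator term is 2261s^2, so the open loop has 2 poles at the origin → type 2 system.
K_a = lim_{s→0} s^2·G(s) = 160·1 / 2261 = 160/2261.
r(t) = t^2 gives R(s) = 2/s^3.
e_ss = 2/K_a = 2/(160/2261) = 28.2625.

28.2625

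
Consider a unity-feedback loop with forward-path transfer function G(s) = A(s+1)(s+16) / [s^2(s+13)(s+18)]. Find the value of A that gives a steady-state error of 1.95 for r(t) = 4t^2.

60

Two free integrators in G(s): this is a type 2 system.
K_a = lim_{s→0} s^2·G(s) = A·1·16 / (13·18) = (8/117)·A.
e_ss = 8/K_a = 1.95 ⇒ K_a = 160/39 ⇒ A = (160/39)/(8/117) = 60.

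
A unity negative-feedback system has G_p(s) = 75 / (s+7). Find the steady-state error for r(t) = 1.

7/82

No free integrators in G_p(s): this is a type 0 system.
K_p = lim_{s→0} G_p(s) = 75 / (7) = 75/7.
e_ss = 1/(1 + K_p) = 1/(82/7) = 7/82.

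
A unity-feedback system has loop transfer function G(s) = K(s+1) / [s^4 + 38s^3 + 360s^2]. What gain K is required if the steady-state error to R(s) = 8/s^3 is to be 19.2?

The denominator has no term below 360s^2 — 2 poles at s=0, type 2.
K_a = lim_{s→0} s^2·G(s) = K·1 / 360 = (1/360)·K.
e_ss = 8/K_a = 19.2 ⇒ K_a = 5/12 ⇒ K = (5/12)/(1/360) = 150.

150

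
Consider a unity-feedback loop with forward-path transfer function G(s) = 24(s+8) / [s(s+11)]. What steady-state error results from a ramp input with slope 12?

0.6875

G(s) has one factor of s in the denominator, so the system is type 1.
K_v = lim_{s→0} s·G(s) = 24·8 / (11) = 192/11.
e_ss = 12/K_v = 12/(192/11) = 0.6875.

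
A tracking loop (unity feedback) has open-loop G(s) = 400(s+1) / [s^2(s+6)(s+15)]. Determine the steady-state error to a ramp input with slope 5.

Two free integrators in G(s): this is a type 2 system.
K_v = ∞ for a type-2 system; e_ss to a ramp is zero.

0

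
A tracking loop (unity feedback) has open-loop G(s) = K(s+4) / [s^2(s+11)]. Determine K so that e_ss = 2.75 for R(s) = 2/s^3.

G(s) has two factors of s in the denominator, so the system is type 2.
K_a = lim_{s→0} s^2·G(s) = K·4 / (11) = (4/11)·K.
e_ss = 2/K_a = 2.75 ⇒ K_a = 8/11 ⇒ K = (8/11)/(4/11) = 2.

2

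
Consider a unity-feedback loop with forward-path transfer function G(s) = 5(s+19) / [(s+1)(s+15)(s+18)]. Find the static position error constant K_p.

19/54

System type = 0 (no poles at s=0).
K_p = lim_{s→0} G(s) = 5·19 / (1·15·18) = 19/54.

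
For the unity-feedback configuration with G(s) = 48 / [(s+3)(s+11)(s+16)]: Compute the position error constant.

1/11

No free integrators in G(s): this is a type 0 system.
K_p = lim_{s→0} G(s) = 48 / (3·11·16) = 1/11.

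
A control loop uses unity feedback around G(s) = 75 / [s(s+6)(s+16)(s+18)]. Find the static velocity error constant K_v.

25/576

One free integrator in G(s): this is a type 1 system.
K_v = lim_{s→0} s·G(s) = 75 / (6·16·18) = 25/576.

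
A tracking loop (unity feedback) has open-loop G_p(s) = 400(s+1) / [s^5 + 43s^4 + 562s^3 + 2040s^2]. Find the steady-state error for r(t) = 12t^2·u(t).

122.4

Factoring s^2 from the denominator leaves a polynomial with constant term 2040, so the system is type 2.
K_a = lim_{s→0} s^2·G_p(s) = 400·1 / 2040 = 10/51.
r(t) = 12t^2 gives R(s) = 24/s^3.
e_ss = 24/K_a = 24/(10/51) = 122.4.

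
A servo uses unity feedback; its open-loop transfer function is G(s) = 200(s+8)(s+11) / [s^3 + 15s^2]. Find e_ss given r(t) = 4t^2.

3/440

The denominator has no term below 15s^2 — 2 poles at s=0, type 2.
K_a = lim_{s→0} s^2·G(s) = 200·8·11 / 15 = 3520/3.
r(t) = 4t^2 gives R(s) = 8/s^3.
e_ss = 8/K_a = 8/(3520/3) = 3/440.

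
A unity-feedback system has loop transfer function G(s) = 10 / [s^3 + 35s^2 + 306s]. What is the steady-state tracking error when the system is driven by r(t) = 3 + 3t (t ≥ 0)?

91.8

Lowest-order denominator term is 306s, so the open loop has 1 pole at the origin → type 1 system. By superposition:
  • 3: tracked with zero error.
  • 3t: e_ss = 3/K_v with K_v=5/153 → 91.8.
Total e_ss = 91.8.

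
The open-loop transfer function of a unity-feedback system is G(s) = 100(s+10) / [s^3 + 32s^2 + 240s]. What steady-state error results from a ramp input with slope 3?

The denominator has no term below 240s — 1 pole at s=0, type 1.
K_v = lim_{s→0} s·G(s) = 100·10 / 240 = 25/6.
e_ss = 3/K_v = 3/(25/6) = 0.72.

0.72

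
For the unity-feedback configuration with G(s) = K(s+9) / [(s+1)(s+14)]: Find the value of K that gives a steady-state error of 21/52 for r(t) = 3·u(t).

10

G(s) has no factors of s in the denominator, so the system is type 0.
K_p = lim_{s→0} G(s) = K·9 / (1·14) = (9/14)·K.
e_ss = 3/(1 + K_p) = 21/52 ⇒ 1 + (9/14)·K = 52/7 ⇒ K = 10.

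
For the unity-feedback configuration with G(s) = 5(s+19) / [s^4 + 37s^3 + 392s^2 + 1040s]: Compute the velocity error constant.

19/208

Lowest-order denominator term is 1040s, so the open loop has 1 pole at the origin → type 1 system.
K_v = lim_{s→0} s·G(s) = 5·19 / 1040 = 19/208.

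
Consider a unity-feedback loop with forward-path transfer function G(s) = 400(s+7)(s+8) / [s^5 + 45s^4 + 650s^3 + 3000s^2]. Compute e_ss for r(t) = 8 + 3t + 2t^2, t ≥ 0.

15/28

The denominator has no term below 3000s^2 — 2 poles at s=0, type 2. Taking each input component in turn:
  • 8: tracked with zero error.
  • 3t: tracked with zero error.
  • 2t^2: e_ss = 4/K_a with K_a=112/15 → 15/28.
Total e_ss = 15/28.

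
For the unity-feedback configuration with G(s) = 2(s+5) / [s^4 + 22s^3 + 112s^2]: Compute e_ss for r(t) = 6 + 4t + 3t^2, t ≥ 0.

67.2

Lowest-order denominator term is 112s^2, so the open loop has 2 poles at the origin → type 2 system. Treating each term separately:
  • 6: tracked with zero error.
  • 4t: tracked with zero error.
  • 3t^2: e_ss = 6/K_a with K_a=5/56 → 67.2.
Total e_ss = 67.2.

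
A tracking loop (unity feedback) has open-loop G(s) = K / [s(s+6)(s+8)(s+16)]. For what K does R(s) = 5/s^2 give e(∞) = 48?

System type = 1 (one pole at s=0).
K_v = lim_{s→0} s·G(s) = K / (6·8·16) = (1/768)·K.
e_ss = 5/K_v = 48 ⇒ K_v = 5/48 ⇒ K = (5/48)/(1/768) = 80.

80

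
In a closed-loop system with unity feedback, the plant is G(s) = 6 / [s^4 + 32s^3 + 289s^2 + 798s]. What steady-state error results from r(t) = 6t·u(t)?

Lowest-order denominator term is 798s, so the open loop has 1 pole at the origin → type 1 system.
K_v = lim_{s→0} s·G(s) = 6 / 798 = 1/133.
e_ss = 6/K_v = 6/(1/133) = 798.

798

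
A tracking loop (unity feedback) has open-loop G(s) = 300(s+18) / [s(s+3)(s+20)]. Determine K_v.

G(s) has one factor of s in the denominator, so the system is type 1.
K_v = lim_{s→0} s·G(s) = 300·18 / (3·20) = 90.

90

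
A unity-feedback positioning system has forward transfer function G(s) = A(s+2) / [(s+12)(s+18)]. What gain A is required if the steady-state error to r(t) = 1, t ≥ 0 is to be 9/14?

60

G(s) has no factors of s in the denominator, so the system is type 0.
K_p = lim_{s→0} G(s) = A·2 / (12·18) = (1/108)·A.
e_ss = 1/(1 + K_p) = 9/14 ⇒ 1 + (1/108)·A = 14/9 ⇒ A = 60.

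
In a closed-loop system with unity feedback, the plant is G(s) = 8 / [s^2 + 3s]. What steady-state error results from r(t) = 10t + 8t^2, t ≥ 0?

infinity

Factoring s from the denominator leaves a polynomial with constant term 3, so the system is type 1. By superposition:
  • 10t: e_ss = 10/K_v with K_v=8/3 → 3.75.
  • 8t^2: a type-1 system cannot track it, e_ss → ∞.
The unbounded component dominates.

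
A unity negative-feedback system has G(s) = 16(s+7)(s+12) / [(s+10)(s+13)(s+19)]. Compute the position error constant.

The open loop has no poles at the origin → type 0 system.
K_p = lim_{s→0} G(s) = 16·7·12 / (10·13·19) = 672/1235.

672/1235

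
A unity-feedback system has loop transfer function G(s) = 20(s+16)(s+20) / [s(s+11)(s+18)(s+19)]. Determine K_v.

3200/1881

G(s) has one factor of s in the denominator, so the system is type 1.
K_v = lim_{s→0} s·G(s) = 20·16·20 / (11·18·19) = 3200/1881.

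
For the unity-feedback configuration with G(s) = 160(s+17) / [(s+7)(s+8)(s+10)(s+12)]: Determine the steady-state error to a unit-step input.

G(s) has no factors of s in the denominator, so the system is type 0.
K_p = lim_{s→0} G(s) = 160·17 / (7·8·10·12) = 17/42.
e_ss = 1/(1 + K_p) = 1/(59/42) = 42/59.

42/59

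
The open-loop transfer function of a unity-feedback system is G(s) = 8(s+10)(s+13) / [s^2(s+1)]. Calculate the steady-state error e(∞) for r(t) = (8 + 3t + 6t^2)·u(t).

3/260

G(s) has two factors of s in the denominator, so the system is type 2. By superposition:
  • 8: tracked with zero error.
  • 3t: tracked with zero error.
  • 6t^2: e_ss = 12/K_a with K_a=1040 → 3/260.
Total e_ss = 3/260.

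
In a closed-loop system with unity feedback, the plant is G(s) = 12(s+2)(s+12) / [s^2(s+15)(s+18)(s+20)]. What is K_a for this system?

The open loop has two poles at the origin → type 2 system.
K_a = lim_{s→0} s^2·G(s) = 12·2·12 / (15·18·20) = 4/75.

4/75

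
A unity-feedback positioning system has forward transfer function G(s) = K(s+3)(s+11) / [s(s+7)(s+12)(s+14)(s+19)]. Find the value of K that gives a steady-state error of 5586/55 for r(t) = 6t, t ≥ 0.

One free integrator in G(s): this is a type 1 system.
K_v = lim_{s→0} s·G(s) = K·3·11 / (7·12·14·19) = (11/7448)·K.
e_ss = 6/K_v = 5586/55 ⇒ K_v = 55/931 ⇒ K = (55/931)/(11/7448) = 40.

40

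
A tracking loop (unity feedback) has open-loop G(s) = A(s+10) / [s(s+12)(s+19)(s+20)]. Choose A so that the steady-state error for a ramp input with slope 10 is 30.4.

150

System type = 1 (one pole at s=0).
K_v = lim_{s→0} s·G(s) = A·10 / (12·19·20) = (1/456)·A.
e_ss = 10/K_v = 30.4 ⇒ K_v = 25/76 ⇒ A = (25/76)/(1/456) = 150.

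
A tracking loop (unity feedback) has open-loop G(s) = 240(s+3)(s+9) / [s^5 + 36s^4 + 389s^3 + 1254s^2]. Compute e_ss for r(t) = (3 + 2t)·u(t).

The denominator has no term below 1254s^2 — 2 poles at s=0, type 2. Treating each term separately:
  • 3: tracked with zero error.
  • 2t: tracked with zero error.
Total e_ss = 0.

0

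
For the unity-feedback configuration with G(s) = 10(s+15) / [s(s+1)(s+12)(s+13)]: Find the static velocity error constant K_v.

25/26

G(s) has one factor of s in the denominator, so the system is type 1.
K_v = lim_{s→0} s·G(s) = 10·15 / (1·12·13) = 25/26.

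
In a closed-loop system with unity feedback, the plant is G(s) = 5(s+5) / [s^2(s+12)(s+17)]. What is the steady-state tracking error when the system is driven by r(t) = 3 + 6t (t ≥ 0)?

0

G(s) has two factors of s in the denominator, so the system is type 2. Taking each input component in turn:
  • 3: tracked with zero error.
  • 6t: tracked with zero error.
Total e_ss = 0.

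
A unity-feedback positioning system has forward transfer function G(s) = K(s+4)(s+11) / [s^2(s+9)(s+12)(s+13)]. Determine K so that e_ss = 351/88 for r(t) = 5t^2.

80

G(s) has two factors of s in the denominator, so the system is type 2.
K_a = lim_{s→0} s^2·G(s) = K·4·11 / (9·12·13) = (11/351)·K.
e_ss = 10/K_a = 351/88 ⇒ K_a = 880/351 ⇒ K = (880/351)/(11/351) = 80.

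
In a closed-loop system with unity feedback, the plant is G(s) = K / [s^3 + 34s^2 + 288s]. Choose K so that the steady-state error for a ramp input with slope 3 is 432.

Lowest-order denominator term is 288s, so the open loop has 1 pole at the origin → type 1 system.
K_v = lim_{s→0} s·G(s) = K / 288 = (1/288)·K.
e_ss = 3/K_v = 432 ⇒ K_v = 1/144 ⇒ K = (1/144)/(1/288) = 2.

2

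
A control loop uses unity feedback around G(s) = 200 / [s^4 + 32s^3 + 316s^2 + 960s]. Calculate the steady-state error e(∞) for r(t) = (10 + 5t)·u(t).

24

Factoring s from the denominator leaves a polynomial with constant term 960, so the system is type 1. Taking each input component in turn:
  • 10: tracked with zero error.
  • 5t: e_ss = 5/K_v with K_v=5/24 → 24.
Total e_ss = 24.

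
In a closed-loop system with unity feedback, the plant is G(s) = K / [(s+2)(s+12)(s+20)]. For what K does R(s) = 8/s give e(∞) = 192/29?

G(s) has no factors of s in the denominator, so the system is type 0.
K_p = lim_{s→0} G(s) = K / (2·12·20) = (1/480)·K.
e_ss = 8/(1 + K_p) = 192/29 ⇒ 1 + (1/480)·K = 29/24 ⇒ K = 100.

100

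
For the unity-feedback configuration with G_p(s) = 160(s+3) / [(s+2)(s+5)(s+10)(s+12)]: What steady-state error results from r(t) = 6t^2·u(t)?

No free integrators in G_p(s): this is a type 0 system.
For a type-0 system K_a = 0, so e_ss to a parabolic input is unbounded.

infinity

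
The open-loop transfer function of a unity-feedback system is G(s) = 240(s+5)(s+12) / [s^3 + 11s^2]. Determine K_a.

The denominator has no term below 11s^2 — 2 poles at s=0, type 2.
K_a = lim_{s→0} s^2·G(s) = 240·5·12 / 11 = 14400/11.

14400/11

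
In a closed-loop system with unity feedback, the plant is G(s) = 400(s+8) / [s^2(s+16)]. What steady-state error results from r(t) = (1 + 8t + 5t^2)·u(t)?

0.05

The open loop has two poles at the origin → type 2 system. Taking each input component in turn:
  • 1: tracked with zero error.
  • 8t: tracked with zero error.
  • 5t^2: e_ss = 10/K_a with K_a=200 → 0.05.
Total e_ss = 0.05.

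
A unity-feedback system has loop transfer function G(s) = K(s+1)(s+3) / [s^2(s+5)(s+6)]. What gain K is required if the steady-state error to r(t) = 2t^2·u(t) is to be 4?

10

System type = 2 (two poles at s=0).
K_a = lim_{s→0} s^2·G(s) = K·1·3 / (5·6) = 0.1·K.
e_ss = 4/K_a = 4 ⇒ K_a = 1 ⇒ K = 1/0.1 = 10.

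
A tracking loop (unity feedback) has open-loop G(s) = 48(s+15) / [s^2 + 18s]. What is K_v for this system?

The denominator has no term below 18s — 1 pole at s=0, type 1.
K_v = lim_{s→0} s·G(s) = 48·15 / 18 = 40.

40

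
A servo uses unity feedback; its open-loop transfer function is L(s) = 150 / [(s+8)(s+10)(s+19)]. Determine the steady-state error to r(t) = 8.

L(s) has no factors of s in the denominator, so the system is type 0.
K_p = lim_{s→0} L(s) = 150 / (8·10·19) = 15/152.
e_ss = 8/(1 + K_p) = 8/(167/152) = 1216/167.

1216/167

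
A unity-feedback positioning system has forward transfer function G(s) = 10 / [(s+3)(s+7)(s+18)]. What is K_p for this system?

No free integrators in G(s): this is a type 0 system.
K_p = lim_{s→0} G(s) = 10 / (3·7·18) = 5/189.

5/189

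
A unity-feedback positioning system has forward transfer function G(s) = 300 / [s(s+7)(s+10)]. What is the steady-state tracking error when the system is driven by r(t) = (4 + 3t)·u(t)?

0.7

One free integrator in G(s): this is a type 1 system. By superposition:
  • 4: tracked with zero error.
  • 3t: e_ss = 3/K_v with K_v=30/7 → 0.7.
Total e_ss = 0.7.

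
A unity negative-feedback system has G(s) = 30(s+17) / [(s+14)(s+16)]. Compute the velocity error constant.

G(s) has no factors of s in the denominator, so the system is type 0.
K_v = lim_{s→0} s·G(s) = 0 (the extra factor of s kills the finite limit).

0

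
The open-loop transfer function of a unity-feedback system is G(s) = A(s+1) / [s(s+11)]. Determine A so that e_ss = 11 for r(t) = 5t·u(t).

One free integrator in G(s): this is a type 1 system.
K_v = lim_{s→0} s·G(s) = A·1 / (11) = (1/11)·A.
e_ss = 5/K_v = 11 ⇒ K_v = 5/11 ⇒ A = (5/11)/(1/11) = 5.

5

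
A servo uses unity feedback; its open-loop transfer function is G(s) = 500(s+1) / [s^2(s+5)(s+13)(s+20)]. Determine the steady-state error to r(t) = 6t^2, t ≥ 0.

System type = 2 (two poles at s=0).
K_a = lim_{s→0} s^2·G(s) = 500·1 / (5·13·20) = 5/13.
r(t) = 6t^2 gives R(s) = 12/s^3.
e_ss = 12/K_a = 12/(5/13) = 31.2.

31.2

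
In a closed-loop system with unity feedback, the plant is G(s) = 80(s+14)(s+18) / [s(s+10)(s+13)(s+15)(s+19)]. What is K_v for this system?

672/1235

The open loop has one pole at the origin → type 1 system.
K_v = lim_{s→0} s·G(s) = 80·14·18 / (10·13·15·19) = 672/1235.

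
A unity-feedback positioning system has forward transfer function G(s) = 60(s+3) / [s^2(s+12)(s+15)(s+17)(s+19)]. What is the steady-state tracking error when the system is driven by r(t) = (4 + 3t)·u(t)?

0

The open loop has two poles at the origin → type 2 system. By superposition:
  • 4: tracked with zero error.
  • 3t: tracked with zero error.
Total e_ss = 0.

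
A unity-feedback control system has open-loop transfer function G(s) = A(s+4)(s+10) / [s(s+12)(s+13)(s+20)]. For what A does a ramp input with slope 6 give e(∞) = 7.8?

60

G(s) has one factor of s in the denominator, so the system is type 1.
K_v = lim_{s→0} s·G(s) = A·4·10 / (12·13·20) = (1/78)·A.
e_ss = 6/K_v = 7.8 ⇒ K_v = 10/13 ⇒ A = (10/13)/(1/78) = 60.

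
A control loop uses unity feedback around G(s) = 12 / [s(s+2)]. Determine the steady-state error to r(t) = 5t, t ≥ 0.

System type = 1 (one pole at s=0).
K_v = lim_{s→0} s·G(s) = 12 / (2) = 6.
e_ss = 5/K_v = 5/6.

5/6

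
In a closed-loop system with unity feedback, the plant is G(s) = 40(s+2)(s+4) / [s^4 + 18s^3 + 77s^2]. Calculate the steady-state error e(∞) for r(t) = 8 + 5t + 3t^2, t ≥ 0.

Lowest-order denominator term is 77s^2, so the open loop has 2 poles at the origin → type 2 system. Taking each input component in turn:
  • 8: tracked with zero error.
  • 5t: tracked with zero error.
  • 3t^2: e_ss = 6/K_a with K_a=320/77 → 231/160.
Total e_ss = 231/160.

231/160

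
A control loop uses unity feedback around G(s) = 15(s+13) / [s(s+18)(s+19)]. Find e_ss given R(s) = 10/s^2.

One free integrator in G(s): this is a type 1 system.
K_v = lim_{s→0} s·G(s) = 15·13 / (18·19) = 65/114.
e_ss = 10/K_v = 10/(65/114) = 228/13.

228/13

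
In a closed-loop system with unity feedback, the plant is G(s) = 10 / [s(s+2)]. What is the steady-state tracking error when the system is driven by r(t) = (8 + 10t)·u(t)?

G(s) has one factor of s in the denominator, so the system is type 1. Taking each input component in turn:
  • 8: tracked with zero error.
  • 10t: e_ss = 10/K_v with K_v=5 → 2.
Total e_ss = 2.

2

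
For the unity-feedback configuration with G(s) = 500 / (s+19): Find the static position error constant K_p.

No free integrators in G(s): this is a type 0 system.
K_p = lim_{s→0} G(s) = 500 / (19) = 500/19.

500/19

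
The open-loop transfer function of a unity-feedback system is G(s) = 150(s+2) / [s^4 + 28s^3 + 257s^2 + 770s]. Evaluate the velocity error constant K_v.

Factoring s from the denominator leaves a polynomial with constant term 770, so the system is type 1.
K_v = lim_{s→0} s·G(s) = 150·2 / 770 = 30/77.

30/77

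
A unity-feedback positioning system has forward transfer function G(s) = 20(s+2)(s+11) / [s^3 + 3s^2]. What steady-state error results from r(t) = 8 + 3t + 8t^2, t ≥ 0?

6/55

The denominator has no term below 3s^2 — 2 poles at s=0, type 2. By superposition:
  • 8: tracked with zero error.
  • 3t: tracked with zero error.
  • 8t^2: e_ss = 16/K_a with K_a=440/3 → 6/55.
Total e_ss = 6/55.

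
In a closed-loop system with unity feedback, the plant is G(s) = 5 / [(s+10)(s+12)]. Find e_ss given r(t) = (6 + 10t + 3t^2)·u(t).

G(s) has no factors of s in the denominator, so the system is type 0. Treating each term separately:
  • 6: e_ss = 6/(1+K_p) with K_p=1/24 → 5.76.
  • 10t: a type-0 system cannot track it, e_ss → ∞.
  • 3t^2: a type-0 system cannot track it, e_ss → ∞.
The unbounded component dominates.

infinity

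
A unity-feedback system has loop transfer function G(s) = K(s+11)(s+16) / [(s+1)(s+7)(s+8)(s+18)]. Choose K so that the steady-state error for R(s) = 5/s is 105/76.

15

G(s) has no factors of s in the denominator, so the system is type 0.
K_p = lim_{s→0} G(s) = K·11·16 / (1·7·8·18) = (11/63)·K.
e_ss = 5/(1 + K_p) = 105/76 ⇒ 1 + (11/63)·K = 76/21 ⇒ K = 15.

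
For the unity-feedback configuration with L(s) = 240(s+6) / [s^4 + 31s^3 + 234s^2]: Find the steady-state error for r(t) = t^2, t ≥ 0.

0.325

Lowest-order denominator term is 234s^2, so the open loop has 2 poles at the origin → type 2 system.
K_a = lim_{s→0} s^2·L(s) = 240·6 / 234 = 80/13.
r(t) = t^2 gives R(s) = 2/s^3.
e_ss = 2/K_a = 2/(80/13) = 0.325.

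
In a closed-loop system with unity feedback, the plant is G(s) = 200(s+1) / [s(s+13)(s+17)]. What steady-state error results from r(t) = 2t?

2.21

System type = 1 (one pole at s=0).
K_v = lim_{s→0} s·G(s) = 200·1 / (13·17) = 200/221.
e_ss = 2/K_v = 2/(200/221) = 2.21.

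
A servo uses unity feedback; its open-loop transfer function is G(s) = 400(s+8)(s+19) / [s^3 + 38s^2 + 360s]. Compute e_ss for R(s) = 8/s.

0

Factoring s from the denominator leaves a polynomial with constant term 360, so the system is type 1.
K_p = ∞ for a type-1 system; e_ss to a step is zero.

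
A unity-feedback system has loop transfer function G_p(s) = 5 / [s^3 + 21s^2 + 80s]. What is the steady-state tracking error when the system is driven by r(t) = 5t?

The denominator has no term below 80s — 1 pole at s=0, type 1.
K_v = lim_{s→0} s·G_p(s) = 5 / 80 = 0.0625.
e_ss = 5/K_v = 5/0.0625 = 80.

80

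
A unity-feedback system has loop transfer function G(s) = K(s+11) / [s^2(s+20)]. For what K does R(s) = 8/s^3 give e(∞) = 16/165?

G(s) has two factors of s in the denominator, so the system is type 2.
K_a = lim_{s→0} s^2·G(s) = K·11 / (20) = 0.55·K.
e_ss = 8/K_a = 16/165 ⇒ K_a = 82.5 ⇒ K = 82.5/0.55 = 150.

150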